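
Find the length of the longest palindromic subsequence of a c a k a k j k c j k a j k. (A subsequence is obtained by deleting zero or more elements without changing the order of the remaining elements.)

9

One longest palindromic subsequence is kakjcjkak (positions 4,5,6,7,9,10,11,12,14); it reads the same forward and backward, and the interval DP gives dp[1][14] = 9.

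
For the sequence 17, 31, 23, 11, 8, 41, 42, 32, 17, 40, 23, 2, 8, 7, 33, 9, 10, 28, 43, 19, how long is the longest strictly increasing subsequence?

One longest increasing subsequence is 2, 8, 9, 10, 28, 43 (positions 12,13,16,17,18,19), of length 6; no longer one exists.

6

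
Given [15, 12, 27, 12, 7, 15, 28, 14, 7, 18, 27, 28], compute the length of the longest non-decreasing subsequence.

6

Let dp[i] be the longest non-decreasing subsequence ending at position i. Then dp = [1, 1, 2, 2, 1, 3, 4, 3, 2, 4, 5, 6].
The maximum is 6; one witness is 12, 12, 15, 18, 27, 28 at positions 2,4,6,10,11,12.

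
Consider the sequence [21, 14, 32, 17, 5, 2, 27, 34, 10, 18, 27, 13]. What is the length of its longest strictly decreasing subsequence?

One longest decreasing subsequence is 21, 14, 5, 2 (positions 1,2,5,6), of length 4; no longer one exists.

4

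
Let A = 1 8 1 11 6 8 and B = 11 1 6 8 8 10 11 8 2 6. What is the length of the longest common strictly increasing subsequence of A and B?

3

For each value that appears in both, track the longest common increasing run ending there.
The best achievable length is 3; one witness is 1, 6, 8 (A-positions 1,5,6, B-positions 2,3,4).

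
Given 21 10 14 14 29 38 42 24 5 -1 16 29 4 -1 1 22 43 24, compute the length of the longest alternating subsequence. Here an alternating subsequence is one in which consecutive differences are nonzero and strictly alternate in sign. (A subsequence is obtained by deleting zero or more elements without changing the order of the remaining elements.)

8

Track the best alternating length ending on an up-step vs a down-step at each position: up/down = 1/1, 1/2, 3/2, 3/2, 3/1, 3/1, 3/1, 3/4, 1/4, 1/4, 5/4, 5/4, 5/6, 1/6, 7/6, 7/6, 7/1, 7/8.
The maximum over both is 8; one such subsequence is 21, 10, 14, 5, 16, 4, 43, 24.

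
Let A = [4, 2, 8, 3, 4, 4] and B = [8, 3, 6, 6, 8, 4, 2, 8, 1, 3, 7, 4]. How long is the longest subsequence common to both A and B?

5

A longest common subsequence is 4, 2, 8, 3, 4 (length 5); the LCS DP confirms no longer common subsequence exists.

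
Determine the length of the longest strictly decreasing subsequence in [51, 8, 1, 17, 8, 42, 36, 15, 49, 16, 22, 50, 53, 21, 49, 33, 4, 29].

One longest decreasing subsequence is 51, 42, 36, 22, 21, 4 (positions 1,6,7,11,14,17), of length 6; no longer one exists.

6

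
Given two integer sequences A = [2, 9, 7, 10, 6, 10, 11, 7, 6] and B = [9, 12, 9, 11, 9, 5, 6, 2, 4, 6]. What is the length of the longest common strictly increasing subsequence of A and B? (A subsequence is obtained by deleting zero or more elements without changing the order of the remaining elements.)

For each value that appears in both, track the longest common increasing run ending there.
The best achievable length is 2; one witness is 9, 11 (A-positions 2,7, B-positions 1,4).

2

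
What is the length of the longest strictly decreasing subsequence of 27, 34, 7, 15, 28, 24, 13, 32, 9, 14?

Scanning left to right, the best length ending at each element is: 27→1, 34→1, 7→2, 15→2, 28→2, 24→3, 13→4, 32→2, 9→5, 14→4.
So the longest decreasing subsequence has length 5, e.g. 34, 28, 24, 13, 9.

5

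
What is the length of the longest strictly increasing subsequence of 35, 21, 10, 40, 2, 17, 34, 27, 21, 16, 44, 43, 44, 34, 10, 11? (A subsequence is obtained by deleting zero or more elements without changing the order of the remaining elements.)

5

One longest increasing subsequence is 10, 17, 34, 43, 44 (positions 3,6,7,12,13), of length 5; no longer one exists.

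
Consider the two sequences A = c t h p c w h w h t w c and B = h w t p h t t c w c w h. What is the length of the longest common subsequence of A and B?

6

Backtracking the LCS table gives one alignment: t (A2,B3) → h (A3,B5) → c (A5,B8) → w (A6,B9) → w (A8,B11) → h (A9,B12).
So the longest common subsequence has length 6.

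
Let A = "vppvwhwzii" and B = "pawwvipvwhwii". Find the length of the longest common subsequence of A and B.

A longest common subsequence is vpvwhwii (length 8); the LCS DP confirms no longer common subsequence exists.

8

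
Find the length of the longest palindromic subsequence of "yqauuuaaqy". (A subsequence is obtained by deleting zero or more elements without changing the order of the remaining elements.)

Using dp[i][j] = 2 + dp[i+1][j−1] if the ends match, else max(dp[i+1][j], dp[i][j−1]):
dp[1][10] = 9. A witness is yqauuuaqy at positions 1,2,3,4,5,6,8,9,10.

9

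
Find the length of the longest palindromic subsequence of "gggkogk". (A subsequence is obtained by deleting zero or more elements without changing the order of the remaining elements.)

4

One longest palindromic subsequence is gggg (positions 1,2,3,6); it reads the same forward and backward, and the interval DP gives dp[1][7] = 4.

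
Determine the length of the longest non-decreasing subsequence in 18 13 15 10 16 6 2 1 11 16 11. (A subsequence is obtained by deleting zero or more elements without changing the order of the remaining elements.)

Let dp[i] be the longest non-decreasing subsequence ending at position i. Then dp = [1, 1, 2, 1, 3, 1, 1, 1, 2, 4, 3].
The maximum is 4; one witness is 13, 15, 16, 16 at positions 2,3,5,10.

4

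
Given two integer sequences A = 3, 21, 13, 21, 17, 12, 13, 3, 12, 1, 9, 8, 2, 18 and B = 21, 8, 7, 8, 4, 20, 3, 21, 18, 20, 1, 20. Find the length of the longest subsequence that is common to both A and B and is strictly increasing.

2

A longest common strictly increasing subsequence is 3, 21 (length 2); it appears in order in both A and B, and no longer such subsequence exists.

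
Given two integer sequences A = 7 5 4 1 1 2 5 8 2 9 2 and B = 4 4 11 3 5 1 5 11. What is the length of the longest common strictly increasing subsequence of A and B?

2

A longest common strictly increasing subsequence is 4, 5 (length 2); it appears in order in both A and B, and no longer such subsequence exists.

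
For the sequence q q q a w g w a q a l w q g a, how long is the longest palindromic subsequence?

Using dp[i][j] = 2 + dp[i+1][j−1] if the ends match, else max(dp[i+1][j], dp[i][j−1]):
dp[1][15] = 9. A witness is agwaqawga at positions 4,6,7,8,9,10,12,14,15.

9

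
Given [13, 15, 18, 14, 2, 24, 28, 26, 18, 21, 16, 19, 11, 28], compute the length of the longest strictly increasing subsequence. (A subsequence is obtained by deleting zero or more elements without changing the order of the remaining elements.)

6

One longest increasing subsequence is 13, 15, 18, 24, 26, 28 (positions 1,2,3,6,8,14), of length 6; no longer one exists.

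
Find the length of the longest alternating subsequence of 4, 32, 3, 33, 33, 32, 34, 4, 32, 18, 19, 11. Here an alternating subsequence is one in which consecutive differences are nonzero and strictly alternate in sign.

11

A longest alternating subsequence is 4, 32, 3, 33, 32, 34, 4, 32, 18, 19, 11 (positions 1,2,3,4,6,7,8,9,10,11,12); its 10 consecutive differences strictly alternate in sign, and length 11 is optimal.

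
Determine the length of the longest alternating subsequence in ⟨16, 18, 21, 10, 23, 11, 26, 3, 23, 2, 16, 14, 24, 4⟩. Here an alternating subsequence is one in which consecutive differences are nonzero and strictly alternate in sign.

Track the best alternating length ending on an up-step vs a down-step at each position: up/down = 1/1, 2/1, 2/1, 1/3, 4/1, 4/5, 6/1, 1/7, 8/7, 1/9, 10/9, 10/11, 12/7, 10/13.
The maximum over both is 13; one such subsequence is 16, 18, 10, 23, 11, 26, 3, 23, 2, 16, 14, 24, 4.

13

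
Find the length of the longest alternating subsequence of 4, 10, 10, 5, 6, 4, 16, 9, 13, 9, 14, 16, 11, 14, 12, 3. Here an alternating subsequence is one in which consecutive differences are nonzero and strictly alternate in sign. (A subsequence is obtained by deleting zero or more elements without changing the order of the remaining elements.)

13

Track the best alternating length ending on an up-step vs a down-step at each position: up/down = 1/1, 2/1, 2/1, 2/3, 4/3, 1/5, 6/1, 6/7, 8/7, 6/9, 10/7, 10/1, 10/11, 12/11, 12/13, 1/13.
The maximum over both is 13; one such subsequence is 4, 10, 5, 6, 4, 16, 9, 13, 9, 14, 11, 14, 12.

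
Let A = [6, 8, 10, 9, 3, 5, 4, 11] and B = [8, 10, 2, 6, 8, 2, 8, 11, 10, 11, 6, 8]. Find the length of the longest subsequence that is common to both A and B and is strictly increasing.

A longest common strictly increasing subsequence is 6, 8, 10, 11 (length 4); it appears in order in both A and B, and no longer such subsequence exists.

4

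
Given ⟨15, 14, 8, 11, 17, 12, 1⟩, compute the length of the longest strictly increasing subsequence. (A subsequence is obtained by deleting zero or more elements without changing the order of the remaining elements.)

3

Let dp[i] be the longest increasing subsequence ending at position i. Then dp = [1, 1, 1, 2, 3, 3, 1].
The maximum is 3; one witness is 8, 11, 17 at positions 3,4,5.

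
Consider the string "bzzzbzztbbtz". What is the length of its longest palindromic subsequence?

One longest palindromic subsequence is zzzbzzz (positions 2,3,4,5,6,7,12); it reads the same forward and backward, and the interval DP gives dp[1][12] = 7.

7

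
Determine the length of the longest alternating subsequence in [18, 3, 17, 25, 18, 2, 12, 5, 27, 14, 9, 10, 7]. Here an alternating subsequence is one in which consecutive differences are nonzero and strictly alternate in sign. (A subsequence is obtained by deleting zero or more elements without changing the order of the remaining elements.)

A longest alternating subsequence is 18, 3, 17, 2, 12, 5, 27, 9, 10, 7 (positions 1,2,3,6,7,8,9,11,12,13); its 9 consecutive differences strictly alternate in sign, and length 10 is optimal.

10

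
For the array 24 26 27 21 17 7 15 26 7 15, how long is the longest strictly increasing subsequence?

3

Scanning left to right, the best length ending at each element is: 24→1, 26→2, 27→3, 21→1, 17→1, 7→1, 15→2, 26→3, 7→1, 15→2.
So the longest increasing subsequence has length 3, e.g. 24, 26, 27.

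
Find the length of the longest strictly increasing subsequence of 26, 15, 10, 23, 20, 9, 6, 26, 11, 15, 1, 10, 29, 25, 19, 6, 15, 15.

Let dp[i] be the longest increasing subsequence ending at position i. Then dp = [1, 1, 1, 2, 2, 1, 1, 3, 2, 3, 1, 2, 4, 4, 4, 2, 3, 3].
The maximum is 4; one witness is 15, 23, 26, 29 at positions 2,4,8,13.

4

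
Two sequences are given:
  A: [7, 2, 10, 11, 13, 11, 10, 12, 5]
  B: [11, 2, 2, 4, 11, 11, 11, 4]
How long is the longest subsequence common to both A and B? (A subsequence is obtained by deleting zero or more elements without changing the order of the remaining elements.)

A longest common subsequence is 2, 11, 11 (length 3); the LCS DP confirms no longer common subsequence exists.

3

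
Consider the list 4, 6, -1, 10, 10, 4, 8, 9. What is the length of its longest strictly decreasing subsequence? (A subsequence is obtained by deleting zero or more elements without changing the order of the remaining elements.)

2

Let dp[i] be the longest decreasing subsequence ending at position i. Then dp = [1, 1, 2, 1, 1, 2, 2, 2].
The maximum is 2; one witness is 4, -1 at positions 1,3.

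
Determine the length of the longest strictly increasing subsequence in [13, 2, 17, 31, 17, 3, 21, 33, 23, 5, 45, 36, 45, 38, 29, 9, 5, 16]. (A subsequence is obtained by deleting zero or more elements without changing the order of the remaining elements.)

One longest increasing subsequence is 13, 17, 31, 33, 36, 45 (positions 1,3,4,8,12,13), of length 6; no longer one exists.

6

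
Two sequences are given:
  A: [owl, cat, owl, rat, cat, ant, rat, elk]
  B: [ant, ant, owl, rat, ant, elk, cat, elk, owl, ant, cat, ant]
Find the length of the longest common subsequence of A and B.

Backtracking the LCS table gives one alignment: owl (A1,B3) → cat (A2,B7) → owl (A3,B9) → cat (A5,B11) → ant (A6,B12).
So the longest common subsequence has length 5.

5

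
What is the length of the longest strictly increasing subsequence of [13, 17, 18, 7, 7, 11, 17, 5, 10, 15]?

Scanning left to right, the best length ending at each element is: 13→1, 17→2, 18→3, 7→1, 7→1, 11→2, 17→3, 5→1, 10→2, 15→3.
So the longest increasing subsequence has length 3, e.g. 13, 17, 18.

3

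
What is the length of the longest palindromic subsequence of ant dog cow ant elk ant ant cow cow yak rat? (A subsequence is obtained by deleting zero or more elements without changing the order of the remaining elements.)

5

Using dp[i][j] = 2 + dp[i+1][j−1] if the ends match, else max(dp[i+1][j], dp[i][j−1]):
dp[1][11] = 5. A witness is cow ant ant ant cow at positions 3,4,6,7,9.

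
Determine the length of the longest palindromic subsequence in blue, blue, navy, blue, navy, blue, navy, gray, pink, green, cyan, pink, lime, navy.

Using dp[i][j] = 2 + dp[i+1][j−1] if the ends match, else max(dp[i+1][j], dp[i][j−1]):
dp[1][14] = 5. A witness is navy pink cyan pink navy at positions 3,9,11,12,14.

5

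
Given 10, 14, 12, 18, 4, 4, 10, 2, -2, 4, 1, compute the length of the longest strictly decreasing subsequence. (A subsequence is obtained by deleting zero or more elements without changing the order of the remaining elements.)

5

Scanning left to right, the best length ending at each element is: 10→1, 14→1, 12→2, 18→1, 4→3, 4→3, 10→3, 2→4, -2→5, 4→4, 1→5.
So the longest decreasing subsequence has length 5, e.g. 14, 12, 4, 2, -2.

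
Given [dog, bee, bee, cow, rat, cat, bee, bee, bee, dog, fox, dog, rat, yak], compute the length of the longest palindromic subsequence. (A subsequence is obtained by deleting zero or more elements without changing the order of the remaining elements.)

7

Using dp[i][j] = 2 + dp[i+1][j−1] if the ends match, else max(dp[i+1][j], dp[i][j−1]):
dp[1][14] = 7. A witness is dog bee bee bee bee bee dog at positions 1,2,3,7,8,9,12.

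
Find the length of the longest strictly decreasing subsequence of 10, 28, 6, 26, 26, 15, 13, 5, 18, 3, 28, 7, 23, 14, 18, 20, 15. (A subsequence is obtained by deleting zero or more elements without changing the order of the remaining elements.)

Let dp[i] be the longest decreasing subsequence ending at position i. Then dp = [1, 1, 2, 2, 2, 3, 4, 5, 3, 6, 1, 5, 3, 4, 4, 4, 5].
The maximum is 6; one witness is 28, 26, 15, 13, 5, 3 at positions 2,4,6,7,8,10.

6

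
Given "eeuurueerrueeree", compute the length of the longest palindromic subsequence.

12

Using dp[i][j] = 2 + dp[i+1][j−1] if the ends match, else max(dp[i+1][j], dp[i][j−1]):
dp[1][16] = 12. A witness is eereerreeree at positions 1,2,5,7,8,9,10,12,13,14,15,16.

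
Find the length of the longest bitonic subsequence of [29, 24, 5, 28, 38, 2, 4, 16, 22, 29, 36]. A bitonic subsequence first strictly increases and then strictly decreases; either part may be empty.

6

Let inc[i] be the LIS ending at i and dec[i] the longest strictly decreasing subsequence starting at i. inc = [1, 1, 1, 2, 3, 1, 2, 3, 4, 5, 6], dec = [4, 3, 2, 2, 2, 1, 1, 1, 1, 1, 1].
max_i inc[i]+dec[i]−1 = 6, with one witness 2, 4, 16, 22, 29, 36.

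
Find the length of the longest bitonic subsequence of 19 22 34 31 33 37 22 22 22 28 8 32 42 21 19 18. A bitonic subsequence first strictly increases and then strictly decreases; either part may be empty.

9

Let inc[i] be the LIS ending at i and dec[i] the longest strictly decreasing subsequence starting at i. inc = [1, 2, 3, 3, 4, 5, 2, 2, 2, 3, 1, 4, 6, 2, 2, 2], dec = [2, 4, 6, 5, 5, 5, 4, 4, 4, 4, 1, 4, 4, 3, 2, 1].
max_i inc[i]+dec[i]−1 = 9, with one witness 19, 22, 31, 33, 37, 32, 21, 19, 18.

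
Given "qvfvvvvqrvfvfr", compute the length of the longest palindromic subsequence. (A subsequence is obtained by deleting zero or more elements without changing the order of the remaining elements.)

One longest palindromic subsequence is vfvvvvvfv (positions 2,3,4,5,6,7,10,11,12); it reads the same forward and backward, and the interval DP gives dp[1][14] = 9.

9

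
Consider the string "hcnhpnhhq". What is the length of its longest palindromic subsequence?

5

Using dp[i][j] = 2 + dp[i+1][j−1] if the ends match, else max(dp[i+1][j], dp[i][j−1]):
dp[1][9] = 5. A witness is hhnhh at positions 1,4,6,7,8.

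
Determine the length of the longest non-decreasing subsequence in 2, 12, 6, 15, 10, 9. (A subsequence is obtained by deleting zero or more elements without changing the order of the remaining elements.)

One longest non-decreasing subsequence is 2, 12, 15 (positions 1,2,4), of length 3; no longer one exists.

3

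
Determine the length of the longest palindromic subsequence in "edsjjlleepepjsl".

Using dp[i][j] = 2 + dp[i+1][j−1] if the ends match, else max(dp[i+1][j], dp[i][j−1]):
dp[1][15] = 7. A witness is sjpepjs at positions 3,4,10,11,12,13,14.

7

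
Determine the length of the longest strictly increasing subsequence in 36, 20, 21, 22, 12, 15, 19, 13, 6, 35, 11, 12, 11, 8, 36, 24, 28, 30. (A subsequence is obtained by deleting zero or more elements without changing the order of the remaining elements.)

6

Scanning left to right, the best length ending at each element is: 36→1, 20→1, 21→2, 22→3, 12→1, 15→2, 19→3, 13→2, 6→1, 35→4, 11→2, 12→3, 11→2, 8→2, 36→5, 24→4, 28→5, 30→6.
So the longest increasing subsequence has length 6, e.g. 20, 21, 22, 24, 28, 30.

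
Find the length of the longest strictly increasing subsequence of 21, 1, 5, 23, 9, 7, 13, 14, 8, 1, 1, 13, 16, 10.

Let dp[i] be the longest increasing subsequence ending at position i. Then dp = [1, 1, 2, 3, 3, 3, 4, 5, 4, 1, 1, 5, 6, 5].
The maximum is 6; one witness is 1, 5, 9, 13, 14, 16 at positions 2,3,5,7,8,13.

6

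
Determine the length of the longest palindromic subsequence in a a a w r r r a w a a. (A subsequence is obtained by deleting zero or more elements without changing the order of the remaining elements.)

Using dp[i][j] = 2 + dp[i+1][j−1] if the ends match, else max(dp[i+1][j], dp[i][j−1]):
dp[1][11] = 9. A witness is aawrrrwaa at positions 1,2,4,5,6,7,9,10,11.

9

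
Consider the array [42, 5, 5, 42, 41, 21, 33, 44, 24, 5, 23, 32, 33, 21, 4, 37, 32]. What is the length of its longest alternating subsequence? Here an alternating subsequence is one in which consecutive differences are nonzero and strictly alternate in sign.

A longest alternating subsequence is 42, 5, 42, 21, 33, 5, 23, 21, 37, 32 (positions 1,2,4,6,7,10,11,14,16,17); its 9 consecutive differences strictly alternate in sign, and length 10 is optimal.

10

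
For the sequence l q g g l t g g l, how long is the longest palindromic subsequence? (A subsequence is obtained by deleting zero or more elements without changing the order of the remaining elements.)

One longest palindromic subsequence is lggtggl (positions 1,3,4,6,7,8,9); it reads the same forward and backward, and the interval DP gives dp[1][9] = 7.

7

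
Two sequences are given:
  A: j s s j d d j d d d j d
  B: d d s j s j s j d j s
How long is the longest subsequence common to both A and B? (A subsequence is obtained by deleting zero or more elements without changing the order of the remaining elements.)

6

A longest common subsequence is jssjdj (length 6); the LCS DP confirms no longer common subsequence exists.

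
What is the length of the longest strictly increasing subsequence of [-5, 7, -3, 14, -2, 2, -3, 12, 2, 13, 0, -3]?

One longest increasing subsequence is -5, -3, -2, 2, 12, 13 (positions 1,3,5,6,8,10), of length 6; no longer one exists.

6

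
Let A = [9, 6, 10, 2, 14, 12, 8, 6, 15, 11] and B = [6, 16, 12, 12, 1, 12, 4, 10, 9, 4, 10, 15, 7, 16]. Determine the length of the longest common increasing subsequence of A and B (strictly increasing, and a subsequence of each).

3

For each value that appears in both, track the longest common increasing run ending there.
The best achievable length is 3; one witness is 6, 12, 15 (A-positions 2,6,9, B-positions 1,3,12).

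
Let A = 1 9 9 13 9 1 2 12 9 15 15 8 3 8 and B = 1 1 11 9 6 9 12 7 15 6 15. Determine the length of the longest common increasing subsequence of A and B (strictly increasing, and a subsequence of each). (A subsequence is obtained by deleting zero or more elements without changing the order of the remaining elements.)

For each value that appears in both, track the longest common increasing run ending there.
The best achievable length is 4; one witness is 1, 9, 12, 15 (A-positions 1,2,8,10, B-positions 1,4,7,9).

4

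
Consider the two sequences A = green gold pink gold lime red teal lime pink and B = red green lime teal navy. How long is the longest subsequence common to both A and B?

3

Backtracking the LCS table gives one alignment: green (A1,B2) → lime (A5,B3) → teal (A7,B4).
So the longest common subsequence has length 3.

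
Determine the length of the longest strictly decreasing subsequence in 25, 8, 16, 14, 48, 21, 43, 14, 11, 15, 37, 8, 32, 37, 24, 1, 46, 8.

6

Let dp[i] be the longest decreasing subsequence ending at position i. Then dp = [1, 2, 2, 3, 1, 2, 2, 3, 4, 3, 3, 5, 4, 3, 5, 6, 2, 6].
The maximum is 6; one witness is 25, 16, 14, 11, 8, 1 at positions 1,3,4,9,12,16.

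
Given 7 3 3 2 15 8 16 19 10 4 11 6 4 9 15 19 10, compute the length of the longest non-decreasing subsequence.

7

One longest non-decreasing subsequence is 3, 3, 8, 10, 11, 15, 19 (positions 2,3,6,9,11,15,16), of length 7; no longer one exists.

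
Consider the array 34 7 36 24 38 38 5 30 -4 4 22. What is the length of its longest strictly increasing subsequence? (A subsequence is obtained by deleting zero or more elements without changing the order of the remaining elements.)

Scanning left to right, the best length ending at each element is: 34→1, 7→1, 36→2, 24→2, 38→3, 38→3, 5→1, 30→3, -4→1, 4→2, 22→3.
So the longest increasing subsequence has length 3, e.g. 34, 36, 38.

3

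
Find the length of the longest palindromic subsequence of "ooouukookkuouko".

10

One longest palindromic subsequence is ouukookuuo (positions 1,4,5,6,7,8,10,11,13,15); it reads the same forward and backward, and the interval DP gives dp[1][15] = 10.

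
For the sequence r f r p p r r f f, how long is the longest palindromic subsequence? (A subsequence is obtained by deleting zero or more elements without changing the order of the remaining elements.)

One longest palindromic subsequence is frpprf (positions 2,3,4,5,7,9); it reads the same forward and backward, and the interval DP gives dp[1][9] = 6.

6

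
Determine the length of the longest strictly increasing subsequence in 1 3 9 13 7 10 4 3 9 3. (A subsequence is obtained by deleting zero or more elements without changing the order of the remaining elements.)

4

Let dp[i] be the longest increasing subsequence ending at position i. Then dp = [1, 2, 3, 4, 3, 4, 3, 2, 4, 2].
The maximum is 4; one witness is 1, 3, 9, 13 at positions 1,2,3,4.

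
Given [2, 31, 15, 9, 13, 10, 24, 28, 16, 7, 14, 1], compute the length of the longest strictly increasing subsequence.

One longest increasing subsequence is 2, 9, 13, 24, 28 (positions 1,4,5,7,8), of length 5; no longer one exists.

5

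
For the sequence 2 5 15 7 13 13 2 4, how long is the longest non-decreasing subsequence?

5

One longest non-decreasing subsequence is 2, 5, 7, 13, 13 (positions 1,2,4,5,6), of length 5; no longer one exists.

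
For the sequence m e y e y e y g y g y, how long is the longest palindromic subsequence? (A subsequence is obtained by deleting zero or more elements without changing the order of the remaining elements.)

Using dp[i][j] = 2 + dp[i+1][j−1] if the ends match, else max(dp[i+1][j], dp[i][j−1]):
dp[1][11] = 5. A witness is ygygy at positions 3,8,9,10,11.

5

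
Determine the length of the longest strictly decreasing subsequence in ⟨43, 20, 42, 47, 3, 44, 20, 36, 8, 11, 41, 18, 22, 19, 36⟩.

5

Scanning left to right, the best length ending at each element is: 43→1, 20→2, 42→2, 47→1, 3→3, 44→2, 20→3, 36→3, 8→4, 11→4, 41→3, 18→4, 22→4, 19→5, 36→4.
So the longest decreasing subsequence has length 5, e.g. 43, 42, 36, 22, 19.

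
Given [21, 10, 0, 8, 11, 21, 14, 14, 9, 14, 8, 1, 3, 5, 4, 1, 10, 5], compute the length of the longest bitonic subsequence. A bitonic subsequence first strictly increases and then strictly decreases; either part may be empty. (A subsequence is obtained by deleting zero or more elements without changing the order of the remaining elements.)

Let inc[i] be the LIS ending at i and dec[i] the longest strictly decreasing subsequence starting at i. inc = [1, 1, 1, 2, 3, 4, 4, 4, 3, 4, 2, 2, 3, 4, 4, 2, 5, 5], dec = [7, 6, 1, 4, 6, 7, 6, 6, 5, 5, 4, 1, 2, 3, 2, 1, 2, 1].
max_i inc[i]+dec[i]−1 = 10, with one witness 0, 8, 11, 21, 14, 9, 8, 5, 4, 1.

10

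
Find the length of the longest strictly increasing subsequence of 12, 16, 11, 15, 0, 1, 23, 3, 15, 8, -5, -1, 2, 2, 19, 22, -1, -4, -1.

6

Let dp[i] be the longest increasing subsequence ending at position i. Then dp = [1, 2, 1, 2, 1, 2, 3, 3, 4, 4, 1, 2, 3, 3, 5, 6, 2, 2, 3].
The maximum is 6; one witness is 0, 1, 3, 15, 19, 22 at positions 5,6,8,9,15,16.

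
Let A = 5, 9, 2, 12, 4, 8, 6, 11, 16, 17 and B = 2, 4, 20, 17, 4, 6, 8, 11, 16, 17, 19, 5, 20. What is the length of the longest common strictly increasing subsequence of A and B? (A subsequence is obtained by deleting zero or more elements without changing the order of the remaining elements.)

A longest common strictly increasing subsequence is 2, 4, 6, 11, 16, 17 (length 6); it appears in order in both A and B, and no longer such subsequence exists.

6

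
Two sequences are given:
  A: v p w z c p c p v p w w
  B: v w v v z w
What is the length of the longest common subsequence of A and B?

Backtracking the LCS table gives one alignment: v (A1,B1) → w (A3,B2) → z (A4,B5) → w (A12,B6).
So the longest common subsequence has length 4.

4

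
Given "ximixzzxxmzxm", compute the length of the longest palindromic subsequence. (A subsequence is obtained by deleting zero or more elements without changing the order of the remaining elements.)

One longest palindromic subsequence is mxzxxzxm (positions 3,5,6,8,9,11,12,13); it reads the same forward and backward, and the interval DP gives dp[1][13] = 8.

8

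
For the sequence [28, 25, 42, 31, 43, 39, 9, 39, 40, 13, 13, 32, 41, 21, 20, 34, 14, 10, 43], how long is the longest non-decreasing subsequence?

7

Let dp[i] be the longest non-decreasing subsequence ending at position i. Then dp = [1, 1, 2, 2, 3, 3, 1, 4, 5, 2, 3, 4, 6, 4, 4, 5, 4, 2, 7].
The maximum is 7; one witness is 28, 31, 39, 39, 40, 41, 43 at positions 1,4,6,8,9,13,19.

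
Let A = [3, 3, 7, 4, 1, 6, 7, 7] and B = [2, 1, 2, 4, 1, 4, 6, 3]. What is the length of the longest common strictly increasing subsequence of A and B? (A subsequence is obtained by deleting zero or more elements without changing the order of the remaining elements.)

For each value that appears in both, track the longest common increasing run ending there.
The best achievable length is 2; one witness is 1, 6 (A-positions 5,6, B-positions 2,7).

2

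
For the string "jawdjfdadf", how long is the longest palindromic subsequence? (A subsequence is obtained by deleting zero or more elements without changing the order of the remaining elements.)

Using dp[i][j] = 2 + dp[i+1][j−1] if the ends match, else max(dp[i+1][j], dp[i][j−1]):
dp[1][10] = 5. A witness is fdadf at positions 6,7,8,9,10.

5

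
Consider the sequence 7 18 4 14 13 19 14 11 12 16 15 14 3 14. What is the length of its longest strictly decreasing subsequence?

One longest decreasing subsequence is 18, 14, 13, 11, 3 (positions 2,4,5,8,13), of length 5; no longer one exists.

5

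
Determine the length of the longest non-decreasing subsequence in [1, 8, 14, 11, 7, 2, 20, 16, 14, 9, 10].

4

Let dp[i] be the longest non-decreasing subsequence ending at position i. Then dp = [1, 2, 3, 3, 2, 2, 4, 4, 4, 3, 4].
The maximum is 4; one witness is 1, 8, 14, 20 at positions 1,2,3,7.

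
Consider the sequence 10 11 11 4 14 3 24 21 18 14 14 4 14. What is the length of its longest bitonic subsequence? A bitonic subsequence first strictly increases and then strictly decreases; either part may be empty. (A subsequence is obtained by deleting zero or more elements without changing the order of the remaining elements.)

8

Let inc[i] be the LIS ending at i and dec[i] the longest strictly decreasing subsequence starting at i. inc = [1, 2, 2, 1, 3, 1, 4, 4, 4, 3, 3, 2, 3], dec = [3, 3, 3, 2, 2, 1, 5, 4, 3, 2, 2, 1, 1].
max_i inc[i]+dec[i]−1 = 8, with one witness 10, 11, 14, 24, 21, 18, 14, 4.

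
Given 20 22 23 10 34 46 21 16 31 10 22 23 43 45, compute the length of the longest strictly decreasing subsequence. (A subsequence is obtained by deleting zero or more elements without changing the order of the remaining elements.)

Let dp[i] be the longest decreasing subsequence ending at position i. Then dp = [1, 1, 1, 2, 1, 1, 2, 3, 2, 4, 3, 3, 2, 2].
The maximum is 4; one witness is 22, 21, 16, 10 at positions 2,7,8,10.

4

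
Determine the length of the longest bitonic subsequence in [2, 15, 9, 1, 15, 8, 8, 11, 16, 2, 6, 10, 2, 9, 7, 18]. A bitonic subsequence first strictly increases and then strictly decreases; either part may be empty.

Let inc[i] be the LIS ending at i and dec[i] the longest strictly decreasing subsequence starting at i. inc = [1, 2, 2, 1, 3, 2, 2, 3, 4, 2, 3, 4, 2, 4, 4, 5], dec = [2, 5, 4, 1, 5, 3, 3, 4, 4, 1, 2, 3, 1, 2, 1, 1].
max_i inc[i]+dec[i]−1 = 7, with one witness 2, 9, 15, 11, 10, 9, 7.

7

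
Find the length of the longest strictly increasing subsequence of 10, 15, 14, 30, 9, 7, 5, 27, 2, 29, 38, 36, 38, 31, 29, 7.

One longest increasing subsequence is 10, 15, 27, 29, 36, 38 (positions 1,2,8,10,12,13), of length 6; no longer one exists.

6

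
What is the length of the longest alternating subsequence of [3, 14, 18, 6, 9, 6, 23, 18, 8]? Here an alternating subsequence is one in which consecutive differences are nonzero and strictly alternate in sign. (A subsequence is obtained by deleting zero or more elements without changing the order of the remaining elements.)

7

A longest alternating subsequence is 3, 14, 6, 9, 6, 23, 18 (positions 1,2,4,5,6,7,8); its 6 consecutive differences strictly alternate in sign, and length 7 is optimal.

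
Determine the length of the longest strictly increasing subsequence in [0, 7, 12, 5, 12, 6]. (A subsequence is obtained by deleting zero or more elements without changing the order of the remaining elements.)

Let dp[i] be the longest increasing subsequence ending at position i. Then dp = [1, 2, 3, 2, 3, 3].
The maximum is 3; one witness is 0, 7, 12 at positions 1,2,3.

3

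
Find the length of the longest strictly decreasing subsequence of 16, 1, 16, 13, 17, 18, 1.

Let dp[i] be the longest decreasing subsequence ending at position i. Then dp = [1, 2, 1, 2, 1, 1, 3].
The maximum is 3; one witness is 16, 13, 1 at positions 1,4,7.

3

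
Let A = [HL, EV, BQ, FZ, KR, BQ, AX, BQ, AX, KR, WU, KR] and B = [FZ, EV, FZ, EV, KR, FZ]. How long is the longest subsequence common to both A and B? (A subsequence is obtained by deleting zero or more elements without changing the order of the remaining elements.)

3

Backtracking the LCS table gives one alignment: EV (A2,B2) → FZ (A4,B3) → KR (A5,B5).
So the longest common subsequence has length 3.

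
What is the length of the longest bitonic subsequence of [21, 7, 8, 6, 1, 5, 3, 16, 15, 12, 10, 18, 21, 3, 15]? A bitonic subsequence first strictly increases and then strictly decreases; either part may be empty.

Let inc[i] be the LIS ending at i and dec[i] the longest strictly decreasing subsequence starting at i. inc = [1, 1, 2, 1, 1, 2, 2, 3, 3, 3, 3, 4, 5, 2, 4], dec = [6, 4, 4, 3, 1, 2, 1, 5, 4, 3, 2, 2, 2, 1, 1].
max_i inc[i]+dec[i]−1 = 7, with one witness 7, 8, 16, 15, 12, 10, 3.

7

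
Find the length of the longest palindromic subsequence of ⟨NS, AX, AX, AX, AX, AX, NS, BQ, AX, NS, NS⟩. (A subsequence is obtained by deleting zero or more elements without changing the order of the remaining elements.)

Using dp[i][j] = 2 + dp[i+1][j−1] if the ends match, else max(dp[i+1][j], dp[i][j−1]):
dp[1][11] = 8. A witness is NS AX AX AX AX AX AX NS at positions 1,2,3,4,5,6,9,11.

8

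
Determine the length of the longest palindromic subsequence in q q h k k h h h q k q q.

9

One longest palindromic subsequence is qqkhhhkqq (positions 1,2,4,6,7,8,10,11,12); it reads the same forward and backward, and the interval DP gives dp[1][12] = 9.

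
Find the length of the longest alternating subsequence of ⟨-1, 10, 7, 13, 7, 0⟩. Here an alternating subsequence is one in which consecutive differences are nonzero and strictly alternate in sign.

A longest alternating subsequence is -1, 10, 7, 13, 7 (positions 1,2,3,4,5); its 4 consecutive differences strictly alternate in sign, and length 5 is optimal.

5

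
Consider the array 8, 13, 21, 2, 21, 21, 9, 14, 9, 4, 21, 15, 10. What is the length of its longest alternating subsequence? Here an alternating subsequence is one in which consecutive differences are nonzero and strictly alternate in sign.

Track the best alternating length ending on an up-step vs a down-step at each position: up/down = 1/1, 2/1, 2/1, 1/3, 4/1, 4/1, 4/5, 6/5, 4/7, 4/7, 8/1, 8/9, 8/9.
The maximum over both is 9; one such subsequence is 8, 13, 2, 21, 9, 14, 9, 21, 15.

9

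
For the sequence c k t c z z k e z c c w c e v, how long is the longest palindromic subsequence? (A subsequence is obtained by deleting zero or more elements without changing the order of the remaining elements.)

One longest palindromic subsequence is cczezcc (positions 1,4,6,8,9,11,13); it reads the same forward and backward, and the interval DP gives dp[1][15] = 7.

7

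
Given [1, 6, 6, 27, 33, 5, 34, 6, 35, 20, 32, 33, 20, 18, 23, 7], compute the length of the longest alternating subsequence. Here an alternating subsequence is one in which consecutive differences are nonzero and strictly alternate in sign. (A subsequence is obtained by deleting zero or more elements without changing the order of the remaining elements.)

Track the best alternating length ending on an up-step vs a down-step at each position: up/down = 1/1, 2/1, 2/1, 2/1, 2/1, 2/3, 4/1, 4/5, 6/1, 6/7, 8/7, 8/7, 6/9, 6/9, 10/9, 6/11.
The maximum over both is 11; one such subsequence is 1, 6, 5, 34, 6, 35, 20, 32, 20, 23, 7.

11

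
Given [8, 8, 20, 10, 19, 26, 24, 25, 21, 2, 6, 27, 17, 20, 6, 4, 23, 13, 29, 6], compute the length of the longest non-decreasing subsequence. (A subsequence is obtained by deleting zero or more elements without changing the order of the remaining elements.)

8

Scanning left to right, the best length ending at each element is: 8→1, 8→2, 20→3, 10→3, 19→4, 26→5, 24→5, 25→6, 21→5, 2→1, 6→2, 27→7, 17→4, 20→5, 6→3, 4→2, 23→6, 13→4, 29→8, 6→4.
So the longest non-decreasing subsequence has length 8, e.g. 8, 8, 10, 19, 24, 25, 27, 29.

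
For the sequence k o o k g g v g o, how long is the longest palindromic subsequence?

Using dp[i][j] = 2 + dp[i+1][j−1] if the ends match, else max(dp[i+1][j], dp[i][j−1]):
dp[1][9] = 5. A witness is ogvgo at positions 2,5,7,8,9.

5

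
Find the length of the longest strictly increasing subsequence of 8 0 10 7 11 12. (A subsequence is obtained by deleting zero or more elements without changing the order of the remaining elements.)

One longest increasing subsequence is 8, 10, 11, 12 (positions 1,3,5,6), of length 4; no longer one exists.

4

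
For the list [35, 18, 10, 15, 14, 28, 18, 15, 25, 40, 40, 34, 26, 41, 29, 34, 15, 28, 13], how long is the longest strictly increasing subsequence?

Scanning left to right, the best length ending at each element is: 35→1, 18→1, 10→1, 15→2, 14→2, 28→3, 18→3, 15→3, 25→4, 40→5, 40→5, 34→5, 26→5, 41→6, 29→6, 34→7, 15→3, 28→6, 13→2.
So the longest increasing subsequence has length 7, e.g. 10, 15, 18, 25, 26, 29, 34.

7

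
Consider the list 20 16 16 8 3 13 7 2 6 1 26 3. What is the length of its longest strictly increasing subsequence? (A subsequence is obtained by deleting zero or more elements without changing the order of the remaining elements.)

Let dp[i] be the longest increasing subsequence ending at position i. Then dp = [1, 1, 1, 1, 1, 2, 2, 1, 2, 1, 3, 2].
The maximum is 3; one witness is 8, 13, 26 at positions 4,6,11.

3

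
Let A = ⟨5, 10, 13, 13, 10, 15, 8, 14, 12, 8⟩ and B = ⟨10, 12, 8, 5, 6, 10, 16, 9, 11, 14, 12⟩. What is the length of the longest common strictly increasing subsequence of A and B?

3

For each value that appears in both, track the longest common increasing run ending there.
The best achievable length is 3; one witness is 5, 10, 14 (A-positions 1,2,8, B-positions 4,6,10).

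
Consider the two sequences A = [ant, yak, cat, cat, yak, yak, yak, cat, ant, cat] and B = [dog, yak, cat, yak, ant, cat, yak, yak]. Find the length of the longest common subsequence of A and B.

5

A longest common subsequence is yak, cat, cat, yak, yak (length 5); the LCS DP confirms no longer common subsequence exists.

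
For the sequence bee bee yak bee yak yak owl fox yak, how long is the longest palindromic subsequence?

4

One longest palindromic subsequence is yak yak yak yak (positions 3,5,6,9); it reads the same forward and backward, and the interval DP gives dp[1][9] = 4.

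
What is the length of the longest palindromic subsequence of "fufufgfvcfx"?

Using dp[i][j] = 2 + dp[i+1][j−1] if the ends match, else max(dp[i+1][j], dp[i][j−1]):
dp[1][11] = 5. A witness is ffgff at positions 3,5,6,7,10.

5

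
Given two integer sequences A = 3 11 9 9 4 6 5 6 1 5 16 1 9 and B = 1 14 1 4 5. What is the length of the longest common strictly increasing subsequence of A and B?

2

For each value that appears in both, track the longest common increasing run ending there.
The best achievable length is 2; one witness is 4, 5 (A-positions 5,7, B-positions 4,5).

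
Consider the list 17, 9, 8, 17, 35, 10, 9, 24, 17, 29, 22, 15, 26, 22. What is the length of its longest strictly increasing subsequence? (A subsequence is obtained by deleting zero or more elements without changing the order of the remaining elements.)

5

Scanning left to right, the best length ending at each element is: 17→1, 9→1, 8→1, 17→2, 35→3, 10→2, 9→2, 24→3, 17→3, 29→4, 22→4, 15→3, 26→5, 22→4.
So the longest increasing subsequence has length 5, e.g. 9, 10, 17, 22, 26.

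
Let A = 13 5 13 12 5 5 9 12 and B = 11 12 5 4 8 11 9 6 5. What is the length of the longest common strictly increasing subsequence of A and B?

For each value that appears in both, track the longest common increasing run ending there.
The best achievable length is 2; one witness is 5, 9 (A-positions 2,7, B-positions 3,7).

2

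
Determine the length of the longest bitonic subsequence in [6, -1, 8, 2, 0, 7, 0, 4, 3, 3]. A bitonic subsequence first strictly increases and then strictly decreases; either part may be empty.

5

Let inc[i] be the LIS ending at i and dec[i] the longest strictly decreasing subsequence starting at i. inc = [1, 1, 2, 2, 2, 3, 2, 3, 3, 3], dec = [3, 1, 4, 2, 1, 3, 1, 2, 1, 1].
max_i inc[i]+dec[i]−1 = 5, with one witness 6, 8, 7, 4, 3.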